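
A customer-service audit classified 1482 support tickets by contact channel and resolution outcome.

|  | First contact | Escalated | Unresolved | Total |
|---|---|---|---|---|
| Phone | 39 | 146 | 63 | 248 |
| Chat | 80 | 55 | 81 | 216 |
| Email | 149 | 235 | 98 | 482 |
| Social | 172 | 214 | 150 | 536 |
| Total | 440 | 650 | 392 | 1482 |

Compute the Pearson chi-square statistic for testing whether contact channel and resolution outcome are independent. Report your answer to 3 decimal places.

72.804

Grand total N = 1482.
Expected counts (row total × column total / N):
  Phone, First contact: 248×440/1482 = 73.63023
  Phone, Escalated: 248×650/1482 = 108.77193
  Phone, Unresolved: 248×392/1482 = 65.59784
  Chat, First contact: 216×440/1482 = 64.12955
  Chat, Escalated: 216×650/1482 = 94.73684
  Chat, Unresolved: 216×392/1482 = 57.13360
  Email, First contact: 482×440/1482 = 143.10391
  Email, Escalated: 482×650/1482 = 211.40351
  Email, Unresolved: 482×392/1482 = 127.49258
  Social, First contact: 536×440/1482 = 159.13630
  Social, Escalated: 536×650/1482 = 235.08772
  Social, Unresolved: 536×392/1482 = 141.77598
Contributions (O − E)²/E:
  (39 − 73.63023)²/73.63023 = 16.2875
  (146 − 108.77193)²/108.77193 = 12.7416
  (63 − 65.59784)²/65.59784 = 0.1029
  (80 − 64.12955)²/64.12955 = 3.9275
  (55 − 94.73684)²/94.73684 = 16.6674
  (81 − 57.13360)²/57.13360 = 9.9697
  (149 − 143.10391)²/143.10391 = 0.2429
  (235 − 211.40351)²/211.40351 = 2.6338
  (98 − 127.49258)²/127.49258 = 6.8225
  (172 − 159.13630)²/159.13630 = 1.0398
  (214 − 235.08772)²/235.08772 = 1.8916
  (150 − 141.77598)²/141.77598 = 0.4771
χ² = 16.2875 + 12.7416 + 0.1029 + 3.9275 + 16.6674 + 9.9697 + 0.2429 + 2.6338 + 6.8225 + 1.0398 + 1.8916 + 0.4771 = 72.804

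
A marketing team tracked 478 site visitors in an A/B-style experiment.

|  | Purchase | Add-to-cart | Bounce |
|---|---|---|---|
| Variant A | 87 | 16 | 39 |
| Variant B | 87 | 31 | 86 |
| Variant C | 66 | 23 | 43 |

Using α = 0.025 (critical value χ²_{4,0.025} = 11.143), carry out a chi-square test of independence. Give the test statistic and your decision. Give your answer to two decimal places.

Row totals: 142, 204, 132. Column totals: 240, 70, 168. Grand total N = 478.
Expected counts (row total × column total / N):
  Variant A, Purchase: 142×240/478 = 71.297
  Variant A, Add-to-cart: 142×70/478 = 20.795
  Variant A, Bounce: 142×168/478 = 49.908
  Variant B, Purchase: 204×240/478 = 102.427
  Variant B, Add-to-cart: 204×70/478 = 29.874
  Variant B, Bounce: 204×168/478 = 71.699
  Variant C, Purchase: 132×240/478 = 66.276
  Variant C, Add-to-cart: 132×70/478 = 19.331
  Variant C, Bounce: 132×168/478 = 46.393
Contributions (O − E)²/E:
  (87 − 71.297)²/71.297 = 3.4585
  (16 − 20.795)²/20.795 = 1.1057
  (39 − 49.908)²/49.908 = 2.3841
  (87 − 102.427)²/102.427 = 2.3235
  (31 − 29.874)²/29.874 = 0.0424
  (86 − 71.699)²/71.699 = 2.8525
  (66 − 66.276)²/66.276 = 0.0011
  (23 − 19.331)²/19.331 = 0.6964
  (43 − 46.393)²/46.393 = 0.2482
χ² = 3.4585 + 1.1057 + 2.3841 + 2.3235 + 0.0424 + 2.8525 + 0.0011 + 0.6964 + 0.2482 = 13.11
df = (3−1)(3−1) = 4. Since 13.11 > 11.143, reject the null hypothesis of independence at α = 0.025.

13.11; reject H₀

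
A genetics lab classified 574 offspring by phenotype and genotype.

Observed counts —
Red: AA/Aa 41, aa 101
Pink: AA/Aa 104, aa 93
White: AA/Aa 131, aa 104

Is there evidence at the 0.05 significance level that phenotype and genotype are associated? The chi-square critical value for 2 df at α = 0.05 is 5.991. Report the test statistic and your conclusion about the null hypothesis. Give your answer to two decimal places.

Row totals: 142, 197, 235. Column totals: 276, 298. Grand total N = 574.
Expected counts (row total × column total / N):
  Red, AA/Aa: 142×276/574 = 68.279
  Red, aa: 142×298/574 = 73.721
  Pink, AA/Aa: 197×276/574 = 94.725
  Pink, aa: 197×298/574 = 102.275
  White, AA/Aa: 235×276/574 = 112.997
  White, aa: 235×298/574 = 122.003
Contributions (O − E)²/E:
  (41 − 68.279)²/68.279 = 10.8986
  (101 − 73.721)²/73.721 = 10.0941
  (104 − 94.725)²/94.725 = 0.9082
  (93 − 102.275)²/102.275 = 0.8411
  (131 − 112.997)²/112.997 = 2.8683
  (104 − 122.003)²/122.003 = 2.6566
χ² = 10.8986 + 10.0941 + 0.9082 + 0.8411 + 2.8683 + 2.6566 = 28.27
df = (3−1)(2−1) = 2. Since 28.27 > 5.991, reject the null hypothesis of independence at α = 0.05.

28.27; reject H₀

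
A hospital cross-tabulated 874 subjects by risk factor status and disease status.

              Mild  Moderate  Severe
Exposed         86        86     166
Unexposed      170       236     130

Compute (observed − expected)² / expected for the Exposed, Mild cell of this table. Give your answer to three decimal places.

1.708

Row total (Exposed) = 338; column total (Mild) = 256; N = 874.
Expected count E = 338 × 256 / 874 = 99.0023.
Contribution = (O − E)²/E = (86 − 99.0023)² / 99.0023 = 1.708.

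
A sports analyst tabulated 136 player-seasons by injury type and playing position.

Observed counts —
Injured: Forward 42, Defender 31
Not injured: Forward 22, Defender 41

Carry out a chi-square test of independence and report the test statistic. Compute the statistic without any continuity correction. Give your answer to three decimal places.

Row totals: 73, 63. Column totals: 64, 72. Grand total N = 136.
Expected counts (row total × column total / N):
  Injured, Forward: 73×64/136 = 34.3529
  Injured, Defender: 73×72/136 = 38.6471
  Not injured, Forward: 63×64/136 = 29.6471
  Not injured, Defender: 63×72/136 = 33.3529
Contributions (O − E)²/E:
  (42 − 34.3529)²/34.3529 = 1.7023
  (31 − 38.6471)²/38.6471 = 1.5131
  (22 − 29.6471)²/29.6471 = 1.9725
  (41 − 33.3529)²/33.3529 = 1.7533
χ² = 1.7023 + 1.5131 + 1.9725 + 1.7533 = 6.941

6.941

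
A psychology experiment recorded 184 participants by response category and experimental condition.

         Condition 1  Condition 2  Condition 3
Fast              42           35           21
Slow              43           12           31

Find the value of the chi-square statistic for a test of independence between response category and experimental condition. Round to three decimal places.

12.461

Row totals: 98, 86. Column totals: 85, 47, 52. Grand total N = 184.
Expected counts (row total × column total / N):
  Fast, Condition 1: 98×85/184 = 45.2717
  Fast, Condition 2: 98×47/184 = 25.0326
  Fast, Condition 3: 98×52/184 = 27.6957
  Slow, Condition 1: 86×85/184 = 39.7283
  Slow, Condition 2: 86×47/184 = 21.9674
  Slow, Condition 3: 86×52/184 = 24.3043
Contributions (O − E)²/E:
  (42 − 45.2717)²/45.2717 = 0.2364
  (35 − 25.0326)²/25.0326 = 3.9688
  (21 − 27.6957)²/27.6957 = 1.6187
  (43 − 39.7283)²/39.7283 = 0.2694
  (12 − 21.9674)²/21.9674 = 4.5226
  (31 − 24.3043)²/24.3043 = 1.8446
χ² = 0.2364 + 3.9688 + 1.6187 + 0.2694 + 4.5226 + 1.8446 = 12.461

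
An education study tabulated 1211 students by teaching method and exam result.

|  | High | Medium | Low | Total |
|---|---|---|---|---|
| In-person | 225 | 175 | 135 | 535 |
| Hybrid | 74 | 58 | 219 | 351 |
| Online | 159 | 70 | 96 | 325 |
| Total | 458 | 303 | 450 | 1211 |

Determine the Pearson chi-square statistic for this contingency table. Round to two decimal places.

149.18

Grand total N = 1211.
Expected counts (row total × column total / N):
  In-person, High: 535×458/1211 = 202.337
  In-person, Medium: 535×303/1211 = 133.860
  In-person, Low: 535×450/1211 = 198.803
  Hybrid, High: 351×458/1211 = 132.748
  Hybrid, Medium: 351×303/1211 = 87.822
  Hybrid, Low: 351×450/1211 = 130.429
  Online, High: 325×458/1211 = 122.915
  Online, Medium: 325×303/1211 = 81.317
  Online, Low: 325×450/1211 = 120.768
Contributions (O − E)²/E:
  (225 − 202.337)²/202.337 = 2.5384
  (175 − 133.860)²/133.860 = 12.6438
  (135 − 198.803)²/198.803 = 20.4767
  (74 − 132.748)²/132.748 = 25.9991
  (58 − 87.822)²/87.822 = 10.1268
  (219 − 130.429)²/130.429 = 60.1463
  (159 − 122.915)²/122.915 = 10.5937
  (70 − 81.317)²/81.317 = 1.5750
  (96 − 120.768)²/120.768 = 5.0796
χ² = 2.5384 + 12.6438 + 20.4767 + 25.9991 + 10.1268 + 60.1463 + 10.5937 + 1.5750 + 5.0796 = 149.18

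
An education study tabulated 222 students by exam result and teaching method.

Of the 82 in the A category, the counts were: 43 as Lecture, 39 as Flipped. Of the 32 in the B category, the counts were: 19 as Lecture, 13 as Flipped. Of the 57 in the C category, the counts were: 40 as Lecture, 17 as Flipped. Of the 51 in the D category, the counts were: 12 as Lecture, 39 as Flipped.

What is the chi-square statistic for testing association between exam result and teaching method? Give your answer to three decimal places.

24.751

Row totals: 82, 32, 57, 51. Column totals: 114, 108. Grand total N = 222.
Expected counts (row total × column total / N):
  A, Lecture: 82×114/222 = 42.1081
  A, Flipped: 82×108/222 = 39.8919
  B, Lecture: 32×114/222 = 16.4324
  B, Flipped: 32×108/222 = 15.5676
  C, Lecture: 57×114/222 = 29.2703
  C, Flipped: 57×108/222 = 27.7297
  D, Lecture: 51×114/222 = 26.1892
  D, Flipped: 51×108/222 = 24.8108
Contributions (O − E)²/E:
  (43 − 42.1081)²/42.1081 = 0.0189
  (39 − 39.8919)²/39.8919 = 0.0199
  (19 − 16.4324)²/16.4324 = 0.4012
  (13 − 15.5676)²/15.5676 = 0.4235
  (40 − 29.2703)²/29.2703 = 3.9332
  (17 − 27.7297)²/27.7297 = 4.1517
  (12 − 26.1892)²/26.1892 = 7.6876
  (39 − 24.8108)²/24.8108 = 8.1147
χ² = 0.0189 + 0.0199 + 0.4012 + 0.4235 + 3.9332 + 4.1517 + 7.6876 + 8.1147 = 24.751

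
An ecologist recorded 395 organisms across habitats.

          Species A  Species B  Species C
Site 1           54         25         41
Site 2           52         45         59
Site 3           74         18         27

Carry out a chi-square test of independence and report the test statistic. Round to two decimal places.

23.23

Row totals: 120, 156, 119. Column totals: 180, 88, 127. Grand total N = 395.
Expected counts (row total × column total / N):
  Site 1, Species A: 120×180/395 = 54.684
  Site 1, Species B: 120×88/395 = 26.734
  Site 1, Species C: 120×127/395 = 38.582
  Site 2, Species A: 156×180/395 = 71.089
  Site 2, Species B: 156×88/395 = 34.754
  Site 2, Species C: 156×127/395 = 50.157
  Site 3, Species A: 119×180/395 = 54.228
  Site 3, Species B: 119×88/395 = 26.511
  Site 3, Species C: 119×127/395 = 38.261
Contributions (O − E)²/E:
  (54 − 54.684)²/54.684 = 0.0086
  (25 − 26.734)²/26.734 = 0.1125
  (41 − 38.582)²/38.582 = 0.1515
  (52 − 71.089)²/71.089 = 5.1258
  (45 − 34.754)²/34.754 = 3.0207
  (59 − 50.157)²/50.157 = 1.5591
  (74 − 54.228)²/54.228 = 7.2090
  (18 − 26.511)²/26.511 = 2.7323
  (27 − 38.261)²/38.261 = 3.3143
χ² = 0.0086 + 0.1125 + 0.1515 + 5.1258 + 3.0207 + 1.5591 + 7.2090 + 2.7323 + 3.3143 = 23.23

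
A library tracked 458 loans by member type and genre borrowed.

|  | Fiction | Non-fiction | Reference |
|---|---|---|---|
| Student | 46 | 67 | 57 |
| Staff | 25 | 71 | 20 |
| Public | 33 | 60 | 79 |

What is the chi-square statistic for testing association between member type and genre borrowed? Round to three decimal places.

31.204

Row totals: 170, 116, 172. Column totals: 104, 198, 156. Grand total N = 458.
Expected counts (row total × column total / N):
  Student, Fiction: 170×104/458 = 38.6026
  Student, Non-fiction: 170×198/458 = 73.4934
  Student, Reference: 170×156/458 = 57.9039
  Staff, Fiction: 116×104/458 = 26.3406
  Staff, Non-fiction: 116×198/458 = 50.1485
  Staff, Reference: 116×156/458 = 39.5109
  Public, Fiction: 172×104/458 = 39.0568
  Public, Non-fiction: 172×198/458 = 74.3581
  Public, Reference: 172×156/458 = 58.5852
Contributions (O − E)²/E:
  (46 − 38.6026)²/38.6026 = 1.4176
  (67 − 73.4934)²/73.4934 = 0.5737
  (57 − 57.9039)²/57.9039 = 0.0141
  (25 − 26.3406)²/26.3406 = 0.0682
  (71 − 50.1485)²/50.1485 = 8.6700
  (20 − 39.5109)²/39.5109 = 9.6347
  (33 − 39.0568)²/39.0568 = 0.9393
  (60 − 74.3581)²/74.3581 = 2.7725
  (79 − 58.5852)²/58.5852 = 7.1138
χ² = 1.4176 + 0.5737 + 0.0141 + 0.0682 + 8.6700 + 9.6347 + 0.9393 + 2.7725 + 7.1138 = 31.204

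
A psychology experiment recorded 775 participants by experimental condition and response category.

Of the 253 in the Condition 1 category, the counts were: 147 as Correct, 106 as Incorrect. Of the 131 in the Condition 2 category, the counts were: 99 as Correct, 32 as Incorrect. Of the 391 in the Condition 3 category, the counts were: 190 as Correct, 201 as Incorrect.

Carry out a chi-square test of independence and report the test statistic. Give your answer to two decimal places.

29.54

Row totals: 253, 131, 391. Column totals: 436, 339. Grand total N = 775.
Expected counts (row total × column total / N):
  Condition 1, Correct: 253×436/775 = 142.333
  Condition 1, Incorrect: 253×339/775 = 110.667
  Condition 2, Correct: 131×436/775 = 73.698
  Condition 2, Incorrect: 131×339/775 = 57.302
  Condition 3, Correct: 391×436/775 = 219.969
  Condition 3, Incorrect: 391×339/775 = 171.031
Contributions (O − E)²/E:
  (147 − 142.333)²/142.333 = 0.1530
  (106 − 110.667)²/110.667 = 0.1968
  (99 − 73.698)²/73.698 = 8.6867
  (32 − 57.302)²/57.302 = 11.1722
  (190 − 219.969)²/219.969 = 4.0830
  (201 − 171.031)²/171.031 = 5.2513
χ² = 0.1530 + 0.1968 + 8.6867 + 11.1722 + 4.0830 + 5.2513 = 29.54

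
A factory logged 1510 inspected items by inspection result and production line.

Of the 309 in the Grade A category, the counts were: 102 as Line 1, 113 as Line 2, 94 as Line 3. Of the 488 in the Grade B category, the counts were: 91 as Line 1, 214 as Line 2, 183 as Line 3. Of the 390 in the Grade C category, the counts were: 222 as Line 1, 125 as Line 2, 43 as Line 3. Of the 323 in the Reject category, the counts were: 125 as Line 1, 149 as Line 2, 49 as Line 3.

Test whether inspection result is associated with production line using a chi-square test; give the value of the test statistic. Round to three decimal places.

180.856

Row totals: 309, 488, 390, 323. Column totals: 540, 601, 369. Grand total N = 1510.
Expected counts (row total × column total / N):
  Grade A, Line 1: 309×540/1510 = 110.5033
  Grade A, Line 2: 309×601/1510 = 122.9861
  Grade A, Line 3: 309×369/1510 = 75.5106
  Grade B, Line 1: 488×540/1510 = 174.5166
  Grade B, Line 2: 488×601/1510 = 194.2305
  Grade B, Line 3: 488×369/1510 = 119.2530
  Grade C, Line 1: 390×540/1510 = 139.4702
  Grade C, Line 2: 390×601/1510 = 155.2252
  Grade C, Line 3: 390×369/1510 = 95.3046
  Reject, Line 1: 323×540/1510 = 115.5099
  Reject, Line 2: 323×601/1510 = 128.5583
  Reject, Line 3: 323×369/1510 = 78.9318
Contributions (O − E)²/E:
  (102 − 110.5033)²/110.5033 = 0.6543
  (113 − 122.9861)²/122.9861 = 0.8108
  (94 − 75.5106)²/75.5106 = 4.5273
  (91 − 174.5166)²/174.5166 = 39.9677
  (214 − 194.2305)²/194.2305 = 2.0122
  (183 − 119.2530)²/119.2530 = 34.0761
  (222 − 139.4702)²/139.4702 = 48.8360
  (125 − 155.2252)²/155.2252 = 5.8854
  (43 − 95.3046)²/95.3046 = 28.7056
  (125 − 115.5099)²/115.5099 = 0.7797
  (149 − 128.5583)²/128.5583 = 3.2504
  (49 − 78.9318)²/78.9318 = 11.3505
χ² = 0.6543 + 0.8108 + 4.5273 + 39.9677 + 2.0122 + 34.0761 + 48.8360 + 5.8854 + 28.7056 + 0.7797 + 3.2504 + 11.3505 = 180.856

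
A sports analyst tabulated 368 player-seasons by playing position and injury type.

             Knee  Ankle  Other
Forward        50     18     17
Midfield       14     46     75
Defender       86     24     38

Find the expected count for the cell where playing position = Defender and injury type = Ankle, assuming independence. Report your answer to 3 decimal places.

35.391

Row total (Defender) = 148; column total (Ankle) = 88; grand total N = 368.
Expected count = (row total × column total) / N = 148 × 88 / 368 = 35.391.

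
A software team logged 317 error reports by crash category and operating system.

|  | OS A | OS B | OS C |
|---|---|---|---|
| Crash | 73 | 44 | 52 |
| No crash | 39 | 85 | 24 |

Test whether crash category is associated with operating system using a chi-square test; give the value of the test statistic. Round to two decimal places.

32.42

Row totals: 169, 148. Column totals: 112, 129, 76. Grand total N = 317.
Expected counts (row total × column total / N):
  Crash, OS A: 169×112/317 = 59.710
  Crash, OS B: 169×129/317 = 68.773
  Crash, OS C: 169×76/317 = 40.517
  No crash, OS A: 148×112/317 = 52.290
  No crash, OS B: 148×129/317 = 60.227
  No crash, OS C: 148×76/317 = 35.483
Contributions (O − E)²/E:
  (73 − 59.710)²/59.710 = 2.9580
  (44 − 68.773)²/68.773 = 8.9236
  (52 − 40.517)²/40.517 = 3.2544
  (39 − 52.290)²/52.290 = 3.3778
  (85 − 60.227)²/60.227 = 10.1898
  (24 − 35.483)²/35.483 = 3.7161
χ² = 2.9580 + 8.9236 + 3.2544 + 3.3778 + 10.1898 + 3.7161 = 32.42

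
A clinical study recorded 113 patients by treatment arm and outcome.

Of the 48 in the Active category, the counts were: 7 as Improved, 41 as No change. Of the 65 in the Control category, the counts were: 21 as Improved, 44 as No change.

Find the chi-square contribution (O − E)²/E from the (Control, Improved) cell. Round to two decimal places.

Row total (Control) = 65; column total (Improved) = 28; N = 113.
Expected count E = 65 × 28 / 113 = 16.106.
Contribution = (O − E)²/E = (21 − 16.106)² / 16.106 = 1.49.

1.49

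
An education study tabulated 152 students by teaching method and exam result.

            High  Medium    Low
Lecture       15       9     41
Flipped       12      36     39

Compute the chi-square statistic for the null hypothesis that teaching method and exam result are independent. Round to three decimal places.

Row totals: 65, 87. Column totals: 27, 45, 80. Grand total N = 152.
Expected counts (row total × column total / N):
  Lecture, High: 65×27/152 = 11.5461
  Lecture, Medium: 65×45/152 = 19.2434
  Lecture, Low: 65×80/152 = 34.2105
  Flipped, High: 87×27/152 = 15.4539
  Flipped, Medium: 87×45/152 = 25.7566
  Flipped, Low: 87×80/152 = 45.7895
Contributions (O − E)²/E:
  (15 − 11.5461)²/11.5461 = 1.0332
  (9 − 19.2434)²/19.2434 = 5.4526
  (41 − 34.2105)²/34.2105 = 1.3475
  (12 − 15.4539)²/15.4539 = 0.7719
  (36 − 25.7566)²/25.7566 = 4.0738
  (39 − 45.7895)²/45.7895 = 1.0067
χ² = 1.0332 + 5.4526 + 1.3475 + 0.7719 + 4.0738 + 1.0067 = 13.686

13.686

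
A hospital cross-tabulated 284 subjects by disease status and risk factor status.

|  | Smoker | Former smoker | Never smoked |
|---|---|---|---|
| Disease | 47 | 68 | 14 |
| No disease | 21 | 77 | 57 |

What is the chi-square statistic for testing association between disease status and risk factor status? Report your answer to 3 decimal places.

34.451

Row totals: 129, 155. Column totals: 68, 145, 71. Grand total N = 284.
Expected counts (row total × column total / N):
  Disease, Smoker: 129×68/284 = 30.8873
  Disease, Former smoker: 129×145/284 = 65.8627
  Disease, Never smoked: 129×71/284 = 32.2500
  No disease, Smoker: 155×68/284 = 37.1127
  No disease, Former smoker: 155×145/284 = 79.1373
  No disease, Never smoked: 155×71/284 = 38.7500
Contributions (O − E)²/E:
  (47 − 30.8873)²/30.8873 = 8.4054
  (68 − 65.8627)²/65.8627 = 0.0694
  (14 − 32.2500)²/32.2500 = 10.3275
  (21 − 37.1127)²/37.1127 = 6.9954
  (77 − 79.1373)²/79.1373 = 0.0577
  (57 − 38.7500)²/38.7500 = 8.5952
χ² = 8.4054 + 0.0694 + 10.3275 + 6.9954 + 0.0577 + 8.5952 = 34.451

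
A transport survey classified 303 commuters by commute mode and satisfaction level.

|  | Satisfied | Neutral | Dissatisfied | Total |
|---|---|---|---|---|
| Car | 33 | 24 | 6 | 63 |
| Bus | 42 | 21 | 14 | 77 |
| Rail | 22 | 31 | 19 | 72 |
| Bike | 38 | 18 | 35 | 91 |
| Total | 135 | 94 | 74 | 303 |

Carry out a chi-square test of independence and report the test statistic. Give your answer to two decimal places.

Grand total N = 303.
Expected counts (row total × column total / N):
  Car, Satisfied: 63×135/303 = 28.069
  Car, Neutral: 63×94/303 = 19.545
  Car, Dissatisfied: 63×74/303 = 15.386
  Bus, Satisfied: 77×135/303 = 34.307
  Bus, Neutral: 77×94/303 = 23.888
  Bus, Dissatisfied: 77×74/303 = 18.805
  Rail, Satisfied: 72×135/303 = 32.079
  Rail, Neutral: 72×94/303 = 22.337
  Rail, Dissatisfied: 72×74/303 = 17.584
  Bike, Satisfied: 91×135/303 = 40.545
  Bike, Neutral: 91×94/303 = 28.231
  Bike, Dissatisfied: 91×74/303 = 22.224
Contributions (O − E)²/E:
  (33 − 28.069)²/28.069 = 0.8662
  (24 − 19.545)²/19.545 = 1.0155
  (6 − 15.386)²/15.386 = 5.7258
  (42 − 34.307)²/34.307 = 1.7251
  (21 − 23.888)²/23.888 = 0.3492
  (14 − 18.805)²/18.805 = 1.2278
  (22 − 32.079)²/32.079 = 3.1668
  (31 − 22.337)²/22.337 = 3.3598
  (19 − 17.584)²/17.584 = 0.1140
  (38 − 40.545)²/40.545 = 0.1597
  (18 − 28.231)²/28.231 = 3.7077
  (35 − 22.224)²/22.224 = 7.3446
χ² = 0.8662 + 1.0155 + 5.7258 + 1.7251 + 0.3492 + 1.2278 + 3.1668 + 3.3598 + 0.1140 + 0.1597 + 3.7077 + 7.3446 = 28.76

28.76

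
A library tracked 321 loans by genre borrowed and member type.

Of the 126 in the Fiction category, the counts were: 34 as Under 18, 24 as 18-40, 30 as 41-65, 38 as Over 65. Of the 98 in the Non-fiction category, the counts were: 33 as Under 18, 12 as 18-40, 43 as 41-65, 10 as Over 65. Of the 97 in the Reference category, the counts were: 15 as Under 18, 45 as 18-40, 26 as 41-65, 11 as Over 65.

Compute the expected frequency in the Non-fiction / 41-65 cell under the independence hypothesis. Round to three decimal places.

Row total (Non-fiction) = 98; column total (41-65) = 99; grand total N = 321.
Expected count = (row total × column total) / N = 98 × 99 / 321 = 30.224.

30.224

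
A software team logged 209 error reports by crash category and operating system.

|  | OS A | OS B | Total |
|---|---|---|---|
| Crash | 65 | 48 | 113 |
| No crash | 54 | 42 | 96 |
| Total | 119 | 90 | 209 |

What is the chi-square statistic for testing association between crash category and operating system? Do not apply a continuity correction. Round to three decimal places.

Grand total N = 209.
Expected counts (row total × column total / N):
  Crash, OS A: 113×119/209 = 64.3397
  Crash, OS B: 113×90/209 = 48.6603
  No crash, OS A: 96×119/209 = 54.6603
  No crash, OS B: 96×90/209 = 41.3397
Contributions (O − E)²/E:
  (65 − 64.3397)²/64.3397 = 0.0068
  (48 − 48.6603)²/48.6603 = 0.0090
  (54 − 54.6603)²/54.6603 = 0.0080
  (42 − 41.3397)²/41.3397 = 0.0105
χ² = 0.0068 + 0.0090 + 0.0080 + 0.0105 = 0.034

0.034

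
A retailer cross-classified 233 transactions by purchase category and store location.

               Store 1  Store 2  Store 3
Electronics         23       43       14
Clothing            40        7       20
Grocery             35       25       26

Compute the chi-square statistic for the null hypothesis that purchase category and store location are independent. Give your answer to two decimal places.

Row totals: 80, 67, 86. Column totals: 98, 75, 60. Grand total N = 233.
Expected counts (row total × column total / N):
  Electronics, Store 1: 80×98/233 = 33.648
  Electronics, Store 2: 80×75/233 = 25.751
  Electronics, Store 3: 80×60/233 = 20.601
  Clothing, Store 1: 67×98/233 = 28.180
  Clothing, Store 2: 67×75/233 = 21.567
  Clothing, Store 3: 67×60/233 = 17.253
  Grocery, Store 1: 86×98/233 = 36.172
  Grocery, Store 2: 86×75/233 = 27.682
  Grocery, Store 3: 86×60/233 = 22.146
Contributions (O − E)²/E:
  (23 − 33.648)²/33.648 = 3.3696
  (43 − 25.751)²/25.751 = 11.5540
  (14 − 20.601)²/20.601 = 2.1151
  (40 − 28.180)²/28.180 = 4.9579
  (7 − 21.567)²/21.567 = 9.8390
  (20 − 17.253)²/17.253 = 0.4374
  (35 − 36.172)²/36.172 = 0.0380
  (25 − 27.682)²/27.682 = 0.2598
  (26 − 22.146)²/22.146 = 0.6707
χ² = 3.3696 + 11.5540 + 2.1151 + 4.9579 + 9.8390 + 0.4374 + 0.0380 + 0.2598 + 0.6707 = 33.24

33.24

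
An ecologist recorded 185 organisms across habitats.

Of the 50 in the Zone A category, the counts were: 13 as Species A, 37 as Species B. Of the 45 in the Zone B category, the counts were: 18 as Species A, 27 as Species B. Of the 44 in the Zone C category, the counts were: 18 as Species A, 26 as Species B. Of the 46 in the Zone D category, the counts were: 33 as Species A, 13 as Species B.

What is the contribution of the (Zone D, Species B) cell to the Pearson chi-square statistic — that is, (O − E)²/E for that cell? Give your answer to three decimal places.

6.210

Row total (Zone D) = 46; column total (Species B) = 103; N = 185.
Expected count E = 46 × 103 / 185 = 25.6108.
Contribution = (O − E)²/E = (13 − 25.6108)² / 25.6108 = 6.210.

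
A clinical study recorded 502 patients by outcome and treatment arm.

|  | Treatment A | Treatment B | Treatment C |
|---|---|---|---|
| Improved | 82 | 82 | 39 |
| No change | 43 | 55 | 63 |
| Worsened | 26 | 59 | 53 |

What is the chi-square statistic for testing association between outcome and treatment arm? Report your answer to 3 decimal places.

Row totals: 203, 161, 138. Column totals: 151, 196, 155. Grand total N = 502.
Expected counts (row total × column total / N):
  Improved, Treatment A: 203×151/502 = 61.0618
  Improved, Treatment B: 203×196/502 = 79.2590
  Improved, Treatment C: 203×155/502 = 62.6793
  No change, Treatment A: 161×151/502 = 48.4283
  No change, Treatment B: 161×196/502 = 62.8606
  No change, Treatment C: 161×155/502 = 49.7112
  Worsened, Treatment A: 138×151/502 = 41.5100
  Worsened, Treatment B: 138×196/502 = 53.8805
  Worsened, Treatment C: 138×155/502 = 42.6096
Contributions (O − E)²/E:
  (82 − 61.0618)²/61.0618 = 7.1797
  (82 − 79.2590)²/79.2590 = 0.0948
  (39 − 62.6793)²/62.6793 = 8.9457
  (43 − 48.4283)²/48.4283 = 0.6085
  (55 − 62.8606)²/62.8606 = 0.9830
  (63 − 49.7112)²/49.7112 = 3.5524
  (26 − 41.5100)²/41.5100 = 5.7952
  (59 − 53.8805)²/53.8805 = 0.4864
  (53 − 42.6096)²/42.6096 = 2.5337
χ² = 7.1797 + 0.0948 + 8.9457 + 0.6085 + 0.9830 + 3.5524 + 5.7952 + 0.4864 + 2.5337 = 30.179

30.179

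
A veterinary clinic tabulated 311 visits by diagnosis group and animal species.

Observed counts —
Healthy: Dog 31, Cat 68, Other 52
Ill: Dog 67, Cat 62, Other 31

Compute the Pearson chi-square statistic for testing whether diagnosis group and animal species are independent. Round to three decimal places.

Row totals: 151, 160. Column totals: 98, 130, 83. Grand total N = 311.
Expected counts (row total × column total / N):
  Healthy, Dog: 151×98/311 = 47.5820
  Healthy, Cat: 151×130/311 = 63.1190
  Healthy, Other: 151×83/311 = 40.2990
  Ill, Dog: 160×98/311 = 50.4180
  Ill, Cat: 160×130/311 = 66.8810
  Ill, Other: 160×83/311 = 42.7010
Contributions (O − E)²/E:
  (31 − 47.5820)²/47.5820 = 5.7787
  (68 − 63.1190)²/63.1190 = 0.3774
  (52 − 40.2990)²/40.2990 = 3.3974
  (67 − 50.4180)²/50.4180 = 5.4537
  (62 − 66.8810)²/66.8810 = 0.3562
  (31 − 42.7010)²/42.7010 = 3.2063
χ² = 5.7787 + 0.3774 + 3.3974 + 5.4537 + 0.3562 + 3.2063 = 18.570

18.570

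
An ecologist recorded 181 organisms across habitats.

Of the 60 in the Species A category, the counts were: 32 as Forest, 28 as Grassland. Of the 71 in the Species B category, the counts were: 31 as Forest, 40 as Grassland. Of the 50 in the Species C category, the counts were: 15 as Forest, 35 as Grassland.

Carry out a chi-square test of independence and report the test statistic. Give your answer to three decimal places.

Row totals: 60, 71, 50. Column totals: 78, 103. Grand total N = 181.
Expected counts (row total × column total / N):
  Species A, Forest: 60×78/181 = 25.8564
  Species A, Grassland: 60×103/181 = 34.1436
  Species B, Forest: 71×78/181 = 30.5967
  Species B, Grassland: 71×103/181 = 40.4033
  Species C, Forest: 50×78/181 = 21.5470
  Species C, Grassland: 50×103/181 = 28.4530
Contributions (O − E)²/E:
  (32 − 25.8564)²/25.8564 = 1.4597
  (28 − 34.1436)²/34.1436 = 1.1054
  (31 − 30.5967)²/30.5967 = 0.0053
  (40 − 40.4033)²/40.4033 = 0.0040
  (15 − 21.5470)²/21.5470 = 1.9893
  (35 − 28.4530)²/28.4530 = 1.5065
χ² = 1.4597 + 1.1054 + 0.0053 + 0.0040 + 1.9893 + 1.5065 = 6.070

6.070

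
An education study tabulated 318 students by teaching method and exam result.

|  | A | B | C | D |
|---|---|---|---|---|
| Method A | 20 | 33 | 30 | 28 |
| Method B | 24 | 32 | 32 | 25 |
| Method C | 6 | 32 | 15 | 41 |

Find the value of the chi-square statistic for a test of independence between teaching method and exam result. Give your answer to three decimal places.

Row totals: 111, 113, 94. Column totals: 50, 97, 77, 94. Grand total N = 318.
Expected counts (row total × column total / N):
  Method A, A: 111×50/318 = 17.4528
  Method A, B: 111×97/318 = 33.8585
  Method A, C: 111×77/318 = 26.8774
  Method A, D: 111×94/318 = 32.8113
  Method B, A: 113×50/318 = 17.7673
  Method B, B: 113×97/318 = 34.4686
  Method B, C: 113×77/318 = 27.3616
  Method B, D: 113×94/318 = 33.4025
  Method C, A: 94×50/318 = 14.7799
  Method C, B: 94×97/318 = 28.6730
  Method C, C: 94×77/318 = 22.7610
  Method C, D: 94×94/318 = 27.7862
Contributions (O − E)²/E:
  (20 − 17.4528)²/17.4528 = 0.3718
  (33 − 33.8585)²/33.8585 = 0.0218
  (30 − 26.8774)²/26.8774 = 0.3628
  (28 − 32.8113)²/32.8113 = 0.7055
  (24 − 17.7673)²/17.7673 = 2.1864
  (32 − 34.4686)²/34.4686 = 0.1768
  (32 − 27.3616)²/27.3616 = 0.7863
  (25 − 33.4025)²/33.4025 = 2.1137
  (6 − 14.7799)²/14.7799 = 5.2156
  (32 − 28.6730)²/28.6730 = 0.3860
  (15 − 22.7610)²/22.7610 = 2.6463
  (41 − 27.7862)²/27.7862 = 6.2839
χ² = 0.3718 + 0.0218 + 0.3628 + 0.7055 + 2.1864 + 0.1768 + 0.7863 + 2.1137 + 5.2156 + 0.3860 + 2.6463 + 6.2839 = 21.257

21.257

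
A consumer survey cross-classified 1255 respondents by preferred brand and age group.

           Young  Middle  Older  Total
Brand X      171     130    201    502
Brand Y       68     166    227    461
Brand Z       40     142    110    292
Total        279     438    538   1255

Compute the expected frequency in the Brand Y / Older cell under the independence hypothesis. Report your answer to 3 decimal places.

Row total (Brand Y) = 461; column total (Older) = 538; grand total N = 1255.
Expected count = (row total × column total) / N = 461 × 538 / 1255 = 197.624.

197.624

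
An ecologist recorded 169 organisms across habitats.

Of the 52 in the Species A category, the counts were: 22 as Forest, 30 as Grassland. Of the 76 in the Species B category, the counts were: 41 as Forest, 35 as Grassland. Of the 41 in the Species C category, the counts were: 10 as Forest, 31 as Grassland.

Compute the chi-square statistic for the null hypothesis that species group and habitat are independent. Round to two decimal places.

Row totals: 52, 76, 41. Column totals: 73, 96. Grand total N = 169.
Expected counts (row total × column total / N):
  Species A, Forest: 52×73/169 = 22.462
  Species A, Grassland: 52×96/169 = 29.538
  Species B, Forest: 76×73/169 = 32.828
  Species B, Grassland: 76×96/169 = 43.172
  Species C, Forest: 41×73/169 = 17.710
  Species C, Grassland: 41×96/169 = 23.290
Contributions (O − E)²/E:
  (22 − 22.462)²/22.462 = 0.0095
  (30 − 29.538)²/29.538 = 0.0072
  (41 − 32.828)²/32.828 = 2.0343
  (35 − 43.172)²/43.172 = 1.5469
  (10 − 17.710)²/17.710 = 3.3565
  (31 − 23.290)²/23.290 = 2.5523
χ² = 0.0095 + 0.0072 + 2.0343 + 1.5469 + 3.3565 + 2.5523 = 9.51

9.51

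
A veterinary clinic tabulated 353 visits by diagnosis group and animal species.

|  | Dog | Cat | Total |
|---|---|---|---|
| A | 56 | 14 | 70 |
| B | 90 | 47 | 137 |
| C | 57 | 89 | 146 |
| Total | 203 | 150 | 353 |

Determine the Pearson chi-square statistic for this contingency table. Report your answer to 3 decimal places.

38.623

Grand total N = 353.
Expected counts (row total × column total / N):
  A, Dog: 70×203/353 = 40.2550
  A, Cat: 70×150/353 = 29.7450
  B, Dog: 137×203/353 = 78.7847
  B, Cat: 137×150/353 = 58.2153
  C, Dog: 146×203/353 = 83.9603
  C, Cat: 146×150/353 = 62.0397
Contributions (O − E)²/E:
  (56 − 40.2550)²/40.2550 = 6.1584
  (14 − 29.7450)²/29.7450 = 8.3343
  (90 − 78.7847)²/78.7847 = 1.5965
  (47 − 58.2153)²/58.2153 = 2.1607
  (57 − 83.9603)²/83.9603 = 8.6572
  (89 − 62.0397)²/62.0397 = 11.7160
χ² = 6.1584 + 8.3343 + 1.5965 + 2.1607 + 8.6572 + 11.7160 = 38.623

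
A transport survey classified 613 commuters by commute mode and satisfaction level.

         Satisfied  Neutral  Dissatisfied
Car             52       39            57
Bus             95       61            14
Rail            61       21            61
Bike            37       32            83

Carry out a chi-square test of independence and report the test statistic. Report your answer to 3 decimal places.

Row totals: 148, 170, 143, 152. Column totals: 245, 153, 215. Grand total N = 613.
Expected counts (row total × column total / N):
  Car, Satisfied: 148×245/613 = 59.15171
  Car, Neutral: 148×153/613 = 36.93964
  Car, Dissatisfied: 148×215/613 = 51.90865
  Bus, Satisfied: 170×245/613 = 67.94454
  Bus, Neutral: 170×153/613 = 42.43067
  Bus, Dissatisfied: 170×215/613 = 59.62480
  Rail, Satisfied: 143×245/613 = 57.15334
  Rail, Neutral: 143×153/613 = 35.69168
  Rail, Dissatisfied: 143×215/613 = 50.15498
  Bike, Satisfied: 152×245/613 = 60.75041
  Bike, Neutral: 152×153/613 = 37.93801
  Bike, Dissatisfied: 152×215/613 = 53.31158
Contributions (O − E)²/E:
  (52 − 59.15171)²/59.15171 = 0.8647
  (39 − 36.93964)²/36.93964 = 0.1149
  (57 − 51.90865)²/51.90865 = 0.4994
  (95 − 67.94454)²/67.94454 = 10.7735
  (61 − 42.43067)²/42.43067 = 8.1267
  (14 − 59.62480)²/59.62480 = 34.9120
  (61 − 57.15334)²/57.15334 = 0.2589
  (21 − 35.69168)²/35.69168 = 6.0475
  (61 − 50.15498)²/50.15498 = 2.3450
  (37 − 60.75041)²/60.75041 = 9.2852
  (32 − 37.93801)²/37.93801 = 0.9294
  (83 − 53.31158)²/53.31158 = 16.5330
χ² = 0.8647 + 0.1149 + 0.4994 + 10.7735 + 8.1267 + 34.9120 + 0.2589 + 6.0475 + 2.3450 + 9.2852 + 0.9294 + 16.5330 = 90.690

90.690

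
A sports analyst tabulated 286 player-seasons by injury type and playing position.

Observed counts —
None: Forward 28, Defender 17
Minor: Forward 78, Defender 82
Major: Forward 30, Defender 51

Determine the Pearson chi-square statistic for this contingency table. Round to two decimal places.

7.57

Row totals: 45, 160, 81. Column totals: 136, 150. Grand total N = 286.
Expected counts (row total × column total / N):
  None, Forward: 45×136/286 = 21.399
  None, Defender: 45×150/286 = 23.601
  Minor, Forward: 160×136/286 = 76.084
  Minor, Defender: 160×150/286 = 83.916
  Major, Forward: 81×136/286 = 38.517
  Major, Defender: 81×150/286 = 42.483
Contributions (O − E)²/E:
  (28 − 21.399)²/21.399 = 2.0362
  (17 − 23.601)²/23.601 = 1.8462
  (78 − 76.084)²/76.084 = 0.0483
  (82 − 83.916)²/83.916 = 0.0437
  (30 − 38.517)²/38.517 = 1.8833
  (51 − 42.483)²/42.483 = 1.7075
χ² = 2.0362 + 1.8462 + 0.0483 + 0.0437 + 1.8833 + 1.7075 = 7.57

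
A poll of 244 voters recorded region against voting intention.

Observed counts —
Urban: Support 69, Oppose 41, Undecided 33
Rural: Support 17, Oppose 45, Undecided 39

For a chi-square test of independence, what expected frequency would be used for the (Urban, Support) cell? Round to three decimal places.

50.402

Row total (Urban) = 143; column total (Support) = 86; grand total N = 244.
Expected count = (row total × column total) / N = 143 × 86 / 244 = 50.402.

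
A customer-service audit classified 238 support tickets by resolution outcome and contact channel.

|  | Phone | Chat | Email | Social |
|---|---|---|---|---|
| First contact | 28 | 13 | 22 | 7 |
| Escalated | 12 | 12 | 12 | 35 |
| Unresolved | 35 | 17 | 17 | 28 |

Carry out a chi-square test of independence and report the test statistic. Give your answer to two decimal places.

30.27

Row totals: 70, 71, 97. Column totals: 75, 42, 51, 70. Grand total N = 238.
Expected counts (row total × column total / N):
  First contact, Phone: 70×75/238 = 22.059
  First contact, Chat: 70×42/238 = 12.353
  First contact, Email: 70×51/238 = 15.000
  First contact, Social: 70×70/238 = 20.588
  Escalated, Phone: 71×75/238 = 22.374
  Escalated, Chat: 71×42/238 = 12.529
  Escalated, Email: 71×51/238 = 15.214
  Escalated, Social: 71×70/238 = 20.882
  Unresolved, Phone: 97×75/238 = 30.567
  Unresolved, Chat: 97×42/238 = 17.118
  Unresolved, Email: 97×51/238 = 20.786
  Unresolved, Social: 97×70/238 = 28.529
Contributions (O − E)²/E:
  (28 − 22.059)²/22.059 = 1.6000
  (13 − 12.353)²/12.353 = 0.0339
  (22 − 15.000)²/15.000 = 3.2667
  (7 − 20.588)²/20.588 = 8.9680
  (12 − 22.374)²/22.374 = 4.8100
  (12 − 12.529)²/12.529 = 0.0223
  (12 − 15.214)²/15.214 = 0.6790
  (35 − 20.882)²/20.882 = 9.5450
  (35 − 30.567)²/30.567 = 0.6429
  (17 − 17.118)²/17.118 = 0.0008
  (17 − 20.786)²/20.786 = 0.6896
  (28 − 28.529)²/28.529 = 0.0098
χ² = 1.6000 + 0.0339 + 3.2667 + 8.9680 + 4.8100 + 0.0223 + 0.6790 + 9.5450 + 0.6429 + 0.0008 + 0.6896 + 0.0098 = 30.27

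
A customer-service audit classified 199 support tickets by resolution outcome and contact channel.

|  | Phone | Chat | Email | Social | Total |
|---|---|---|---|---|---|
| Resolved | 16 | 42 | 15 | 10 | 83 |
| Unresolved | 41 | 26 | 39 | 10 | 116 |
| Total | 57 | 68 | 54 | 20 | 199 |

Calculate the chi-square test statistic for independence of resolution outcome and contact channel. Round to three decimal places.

20.487

Grand total N = 199.
Expected counts (row total × column total / N):
  Resolved, Phone: 83×57/199 = 23.77387
  Resolved, Chat: 83×68/199 = 28.36181
  Resolved, Email: 83×54/199 = 22.52261
  Resolved, Social: 83×20/199 = 8.34171
  Unresolved, Phone: 116×57/199 = 33.22613
  Unresolved, Chat: 116×68/199 = 39.63819
  Unresolved, Email: 116×54/199 = 31.47739
  Unresolved, Social: 116×20/199 = 11.65829
Contributions (O − E)²/E:
  (16 − 23.77387)²/23.77387 = 2.5420
  (42 − 28.36181)²/28.36181 = 6.5581
  (15 − 22.52261)²/22.52261 = 2.5126
  (10 − 8.34171)²/8.34171 = 0.3297
  (41 − 33.22613)²/33.22613 = 1.8188
  (26 − 39.63819)²/39.63819 = 4.6925
  (39 − 31.47739)²/31.47739 = 1.7978
  (10 − 11.65829)²/11.65829 = 0.2359
χ² = 2.5420 + 6.5581 + 2.5126 + 0.3297 + 1.8188 + 4.6925 + 1.7978 + 0.2359 = 20.487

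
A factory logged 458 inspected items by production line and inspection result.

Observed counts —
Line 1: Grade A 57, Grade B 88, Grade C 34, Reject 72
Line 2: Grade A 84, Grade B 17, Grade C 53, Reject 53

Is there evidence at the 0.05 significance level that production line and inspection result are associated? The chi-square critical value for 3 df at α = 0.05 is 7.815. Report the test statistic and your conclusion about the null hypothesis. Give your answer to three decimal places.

56.512; reject H₀

Row totals: 251, 207. Column totals: 141, 105, 87, 125. Grand total N = 458.
Expected counts (row total × column total / N):
  Line 1, Grade A: 251×141/458 = 77.2729
  Line 1, Grade B: 251×105/458 = 57.5437
  Line 1, Grade C: 251×87/458 = 47.6790
  Line 1, Reject: 251×125/458 = 68.5044
  Line 2, Grade A: 207×141/458 = 63.7271
  Line 2, Grade B: 207×105/458 = 47.4563
  Line 2, Grade C: 207×87/458 = 39.3210
  Line 2, Reject: 207×125/458 = 56.4956
Contributions (O − E)²/E:
  (57 − 77.2729)²/77.2729 = 5.3187
  (88 − 57.5437)²/57.5437 = 16.1197
  (34 − 47.6790)²/47.6790 = 3.9245
  (72 − 68.5044)²/68.5044 = 0.1784
  (84 − 63.7271)²/63.7271 = 6.4492
  (17 − 47.4563)²/47.4563 = 19.5461
  (53 − 39.3210)²/39.3210 = 4.7587
  (53 − 56.4956)²/56.4956 = 0.2163
χ² = 5.3187 + 16.1197 + 3.9245 + 0.1784 + 6.4492 + 19.5461 + 4.7587 + 0.2163 = 56.512
df = (2−1)(4−1) = 3. Since 56.512 > 7.815, reject the null hypothesis of independence at α = 0.05.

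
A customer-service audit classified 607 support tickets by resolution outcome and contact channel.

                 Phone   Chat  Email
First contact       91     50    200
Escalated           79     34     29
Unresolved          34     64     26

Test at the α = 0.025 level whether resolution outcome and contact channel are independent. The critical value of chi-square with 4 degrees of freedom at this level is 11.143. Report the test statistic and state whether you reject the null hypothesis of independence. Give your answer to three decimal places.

Row totals: 341, 142, 124. Column totals: 204, 148, 255. Grand total N = 607.
Expected counts (row total × column total / N):
  First contact, Phone: 341×204/607 = 114.6030
  First contact, Chat: 341×148/607 = 83.1433
  First contact, Email: 341×255/607 = 143.2537
  Escalated, Phone: 142×204/607 = 47.7232
  Escalated, Chat: 142×148/607 = 34.6227
  Escalated, Email: 142×255/607 = 59.6540
  Unresolved, Phone: 124×204/607 = 41.6738
  Unresolved, Chat: 124×148/607 = 30.2339
  Unresolved, Email: 124×255/607 = 52.0923
Contributions (O − E)²/E:
  (91 − 114.6030)²/114.6030 = 4.8611
  (50 − 83.1433)²/83.1433 = 13.2119
  (200 − 143.2537)²/143.2537 = 22.4786
  (79 − 47.7232)²/47.7232 = 20.4982
  (34 − 34.6227)²/34.6227 = 0.0112
  (29 − 59.6540)²/59.6540 = 15.7520
  (34 − 41.6738)²/41.6738 = 1.4131
  (64 − 30.2339)²/30.2339 = 37.7110
  (26 − 52.0923)²/52.0923 = 13.0693
χ² = 4.8611 + 13.2119 + 22.4786 + 20.4982 + 0.0112 + 15.7520 + 1.4131 + 37.7110 + 13.0693 = 129.006
df = (3−1)(3−1) = 4. Since 129.006 > 11.143, reject the null hypothesis of independence at α = 0.025.

129.006; reject H₀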